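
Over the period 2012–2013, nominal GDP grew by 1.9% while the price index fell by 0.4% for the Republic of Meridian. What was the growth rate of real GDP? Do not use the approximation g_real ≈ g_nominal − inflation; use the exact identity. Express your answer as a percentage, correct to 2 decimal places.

2.31%

(1 + g_nom) = (1 + g_real)(1 + π), so g_real = 1.0190 / 0.9960 − 1 = 0.02309.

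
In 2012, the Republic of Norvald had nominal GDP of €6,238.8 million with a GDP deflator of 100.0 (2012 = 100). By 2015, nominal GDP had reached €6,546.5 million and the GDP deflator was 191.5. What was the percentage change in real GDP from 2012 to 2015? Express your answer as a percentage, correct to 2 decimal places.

-45.21%

Deflate each year: 2012 → 6238.8/1.000 = 6238.80; 2015 → 6546.5/1.915 = 3418.54.
So real GDP changed by 3418.54/6238.80 − 1 = -0.4521, i.e. -45.21%.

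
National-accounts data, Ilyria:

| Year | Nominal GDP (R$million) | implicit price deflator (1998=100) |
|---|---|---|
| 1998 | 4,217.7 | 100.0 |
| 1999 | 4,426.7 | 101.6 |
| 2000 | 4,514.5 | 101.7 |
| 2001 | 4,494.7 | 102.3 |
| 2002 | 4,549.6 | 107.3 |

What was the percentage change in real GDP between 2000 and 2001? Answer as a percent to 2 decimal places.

Real GDP 2000 = 4514.5/1.017 = 4439.04.
Real GDP 2001 = 4494.7/1.023 = 4393.65.
Change = 4393.65/4439.04 − 1 = -0.0102.

-1.02%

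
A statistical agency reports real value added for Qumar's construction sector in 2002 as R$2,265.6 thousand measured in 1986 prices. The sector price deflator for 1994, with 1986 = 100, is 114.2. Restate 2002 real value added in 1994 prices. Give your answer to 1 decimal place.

R$2,587.3 thousand

Real value added in 1994 prices = Real value added in 1986 prices × (P_1994/P_1986) = 2265.6 × 1.142 = 2587.32.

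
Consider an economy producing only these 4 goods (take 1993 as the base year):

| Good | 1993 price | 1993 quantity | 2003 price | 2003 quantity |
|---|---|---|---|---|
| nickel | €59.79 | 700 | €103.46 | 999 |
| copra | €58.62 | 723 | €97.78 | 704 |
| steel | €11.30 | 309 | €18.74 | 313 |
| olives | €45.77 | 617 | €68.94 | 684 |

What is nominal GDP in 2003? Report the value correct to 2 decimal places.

€225214.24

Nominal GDP 2003 = Σ (p_2003 × q_2003) = 103.46·999 + 97.78·704 + 18.74·313 + 68.94·684 = 225214.24.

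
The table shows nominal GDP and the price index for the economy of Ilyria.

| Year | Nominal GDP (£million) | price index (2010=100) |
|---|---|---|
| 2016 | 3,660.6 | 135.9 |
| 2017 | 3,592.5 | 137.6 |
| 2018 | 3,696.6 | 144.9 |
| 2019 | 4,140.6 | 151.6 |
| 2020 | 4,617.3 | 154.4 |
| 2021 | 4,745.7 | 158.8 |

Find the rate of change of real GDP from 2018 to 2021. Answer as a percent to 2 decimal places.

Real GDP 2018 = 3696.6/1.449 = 2551.14.
Real GDP 2021 = 4745.7/1.588 = 2988.48.
Change = 2988.48/2551.14 − 1 = 0.1714.

17.14%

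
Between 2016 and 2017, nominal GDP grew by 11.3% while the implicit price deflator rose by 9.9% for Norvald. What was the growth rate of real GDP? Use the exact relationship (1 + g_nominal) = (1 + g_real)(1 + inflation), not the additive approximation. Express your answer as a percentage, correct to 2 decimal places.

(1 + g_nom) = (1 + g_real)(1 + π), so g_real = 1.1130 / 1.0990 − 1 = 0.01274.

1.27%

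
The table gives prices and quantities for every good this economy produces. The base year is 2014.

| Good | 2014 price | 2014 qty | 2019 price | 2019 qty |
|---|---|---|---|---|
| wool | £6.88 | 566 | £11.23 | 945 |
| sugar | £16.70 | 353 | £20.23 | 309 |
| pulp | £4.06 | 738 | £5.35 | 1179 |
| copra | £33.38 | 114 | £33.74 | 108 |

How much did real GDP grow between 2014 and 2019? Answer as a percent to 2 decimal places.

Real GDP 2014 = Nominal GDP 2014 = 6.88·566 + 16.70·353 + 4.06·738 + 33.38·114 = 16590.78.
Real GDP 2019 (at 2014 prices) = 6.88·945 + 16.70·309 + 4.06·1179 + 33.38·108 = 20053.68.
Real growth = 20053.68/16590.78 − 1 = 0.2087.

20.87%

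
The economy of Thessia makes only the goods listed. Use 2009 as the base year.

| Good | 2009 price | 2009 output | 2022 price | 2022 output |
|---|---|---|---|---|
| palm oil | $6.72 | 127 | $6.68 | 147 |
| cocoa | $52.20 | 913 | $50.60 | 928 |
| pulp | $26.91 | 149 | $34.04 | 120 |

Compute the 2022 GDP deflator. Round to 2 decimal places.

Nominal GDP 2022 = 6.68·147 + 50.60·928 + 34.04·120 = 52023.56.
Real GDP 2022 (at 2009 prices) = 6.72·147 + 52.20·928 + 26.91·120 = 52658.64.
Deflator = Nominal/Real × 100 = 52023.56/52658.64 × 100 = 98.794.

98.79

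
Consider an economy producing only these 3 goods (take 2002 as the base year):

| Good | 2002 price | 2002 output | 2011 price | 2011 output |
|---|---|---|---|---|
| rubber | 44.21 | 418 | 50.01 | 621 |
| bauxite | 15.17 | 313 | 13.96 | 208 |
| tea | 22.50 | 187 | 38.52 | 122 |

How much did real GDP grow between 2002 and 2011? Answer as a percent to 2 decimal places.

Real GDP 2002 = Nominal GDP 2002 = 44.21·418 + 15.17·313 + 22.50·187 = 27435.49.
Real GDP 2011 (at 2002 prices) = 44.21·621 + 15.17·208 + 22.50·122 = 33354.77.
Real growth = 33354.77/27435.49 − 1 = 0.2158.

21.58%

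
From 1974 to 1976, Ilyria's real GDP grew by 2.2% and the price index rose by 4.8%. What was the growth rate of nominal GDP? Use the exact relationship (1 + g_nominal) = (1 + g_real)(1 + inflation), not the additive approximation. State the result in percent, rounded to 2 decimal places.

(1 + g_nom) = (1 + g_real)(1 + π) = 1.0220 × 1.0480 = 1.07106.

7.11%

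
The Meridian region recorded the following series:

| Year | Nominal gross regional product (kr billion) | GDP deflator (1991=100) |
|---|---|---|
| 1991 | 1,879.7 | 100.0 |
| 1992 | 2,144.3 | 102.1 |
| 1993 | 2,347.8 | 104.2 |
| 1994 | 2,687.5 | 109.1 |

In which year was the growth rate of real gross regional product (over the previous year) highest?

1992: real = 2144.3/1.021 = 2100.20; growth vs 1991 (1879.70) = 11.73%.
1993: real = 2347.8/1.042 = 2253.17; growth vs 1992 (2100.20) = 7.28%.
1994: real = 2687.5/1.091 = 2463.34; growth vs 1993 (2253.17) = 9.33%.

1992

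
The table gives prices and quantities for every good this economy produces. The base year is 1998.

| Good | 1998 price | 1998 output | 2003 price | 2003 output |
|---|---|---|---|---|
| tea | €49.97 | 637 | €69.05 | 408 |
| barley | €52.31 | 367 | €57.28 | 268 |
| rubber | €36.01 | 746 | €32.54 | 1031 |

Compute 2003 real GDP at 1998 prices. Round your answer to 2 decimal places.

€71533.15

Real GDP 2003 = Σ (p_1998 × q_2003) = 49.97·408 + 52.31·268 + 36.01·1031 = 71533.15.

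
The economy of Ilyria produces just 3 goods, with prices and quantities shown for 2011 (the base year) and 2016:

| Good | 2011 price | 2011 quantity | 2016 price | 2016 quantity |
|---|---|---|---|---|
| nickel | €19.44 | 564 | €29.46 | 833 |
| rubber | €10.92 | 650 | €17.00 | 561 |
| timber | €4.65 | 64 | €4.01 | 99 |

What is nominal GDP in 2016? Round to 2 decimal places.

Nominal GDP 2016 = Σ (p_2016 × q_2016) = 29.46·833 + 17.00·561 + 4.01·99 = 34474.17.

€34474.17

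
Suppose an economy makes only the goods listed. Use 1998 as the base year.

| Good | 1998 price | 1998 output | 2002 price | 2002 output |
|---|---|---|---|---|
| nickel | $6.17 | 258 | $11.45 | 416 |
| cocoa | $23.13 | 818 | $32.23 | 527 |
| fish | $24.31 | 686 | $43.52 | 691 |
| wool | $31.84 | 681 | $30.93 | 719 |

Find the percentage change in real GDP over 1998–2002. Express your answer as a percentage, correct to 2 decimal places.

-7.52%

Real GDP 1998 = Nominal GDP 1998 = 6.17·258 + 23.13·818 + 24.31·686 + 31.84·681 = 58871.90.
Real GDP 2002 (at 1998 prices) = 6.17·416 + 23.13·527 + 24.31·691 + 31.84·719 = 54447.40.
Real growth = 54447.40/58871.90 − 1 = -0.0752.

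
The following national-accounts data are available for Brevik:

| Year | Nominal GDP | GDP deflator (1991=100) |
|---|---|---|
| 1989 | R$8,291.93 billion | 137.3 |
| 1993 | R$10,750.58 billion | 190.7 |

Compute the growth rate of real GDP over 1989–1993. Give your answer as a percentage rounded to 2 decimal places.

-6.65%

Deflate each year: 1989 → 8291.93/1.373 = 6039.28; 1993 → 10750.58/1.907 = 5637.43.
So real GDP changed by 5637.43/6039.28 − 1 = -0.0665, i.e. -6.65%.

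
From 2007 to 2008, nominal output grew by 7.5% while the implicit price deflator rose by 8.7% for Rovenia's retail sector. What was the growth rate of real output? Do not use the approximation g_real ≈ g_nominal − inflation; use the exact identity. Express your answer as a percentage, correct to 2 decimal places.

-1.10%

(1 + g_nom) = (1 + g_real)(1 + π), so g_real = 1.0750 / 1.0870 − 1 = -0.01104.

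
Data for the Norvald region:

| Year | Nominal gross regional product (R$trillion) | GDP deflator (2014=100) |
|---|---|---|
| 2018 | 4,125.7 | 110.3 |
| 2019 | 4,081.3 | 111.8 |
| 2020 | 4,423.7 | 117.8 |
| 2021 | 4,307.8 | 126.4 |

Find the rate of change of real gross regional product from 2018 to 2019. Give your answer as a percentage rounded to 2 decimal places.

Real gross regional product 2018 = 4125.7/1.103 = 3740.44.
Real gross regional product 2019 = 4081.3/1.118 = 3650.54.
Change = 3650.54/3740.44 − 1 = -0.0240.

-2.40%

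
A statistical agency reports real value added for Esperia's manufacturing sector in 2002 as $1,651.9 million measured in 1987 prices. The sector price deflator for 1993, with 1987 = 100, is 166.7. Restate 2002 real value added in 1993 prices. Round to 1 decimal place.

Real value added in 1993 prices = Real value added in 1987 prices × (P_1993/P_1987) = 1651.9 × 1.667 = 2753.72.

$2,753.7 million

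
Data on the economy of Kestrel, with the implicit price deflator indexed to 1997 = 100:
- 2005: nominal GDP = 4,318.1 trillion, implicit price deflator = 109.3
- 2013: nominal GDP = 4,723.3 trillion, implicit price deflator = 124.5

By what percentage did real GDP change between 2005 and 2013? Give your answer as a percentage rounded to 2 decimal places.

-3.97%

Real GDP 2005 = 4318.1 / 1.093 = 3950.69.
Real GDP 2013 = 4723.3 / 1.245 = 3793.82.
Real growth = 3793.82 / 3950.69 − 1 = -0.0397.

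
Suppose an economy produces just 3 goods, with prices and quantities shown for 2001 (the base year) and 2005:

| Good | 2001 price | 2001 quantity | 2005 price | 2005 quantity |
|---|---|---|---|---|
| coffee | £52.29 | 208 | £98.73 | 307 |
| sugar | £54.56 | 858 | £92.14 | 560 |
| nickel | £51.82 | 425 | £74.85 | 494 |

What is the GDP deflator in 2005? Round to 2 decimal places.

Nominal GDP 2005 = 98.73·307 + 92.14·560 + 74.85·494 = 118884.41.
Real GDP 2005 (at 2001 prices) = 52.29·307 + 54.56·560 + 51.82·494 = 72205.71.
Deflator = Nominal/Real × 100 = 118884.41/72205.71 × 100 = 164.647.

164.65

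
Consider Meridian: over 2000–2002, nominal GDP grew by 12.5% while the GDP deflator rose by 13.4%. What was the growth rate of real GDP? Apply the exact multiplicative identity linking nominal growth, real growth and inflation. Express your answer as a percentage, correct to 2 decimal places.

(1 + g_nom) = (1 + g_real)(1 + π), so g_real = 1.1250 / 1.1340 − 1 = -0.00794.

-0.79%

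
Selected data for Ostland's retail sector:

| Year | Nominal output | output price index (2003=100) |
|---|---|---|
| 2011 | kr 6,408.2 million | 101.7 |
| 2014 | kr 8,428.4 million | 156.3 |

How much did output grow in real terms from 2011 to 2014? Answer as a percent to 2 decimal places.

Real output 2011 = 6408.2 / 1.017 = 6301.08.
Real output 2014 = 8428.4 / 1.563 = 5392.45.
Real growth = 5392.45 / 6301.08 − 1 = -0.1442.

-14.42%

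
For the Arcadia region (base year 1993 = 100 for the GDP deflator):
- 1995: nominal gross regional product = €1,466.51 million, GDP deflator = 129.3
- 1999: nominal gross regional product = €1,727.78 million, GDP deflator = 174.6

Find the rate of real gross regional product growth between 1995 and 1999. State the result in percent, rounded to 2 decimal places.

-12.75%

Deflate each year: 1995 → 1466.51/1.293 = 1134.19; 1999 → 1727.78/1.746 = 989.56.
So real gross regional product changed by 989.56/1134.19 − 1 = -0.1275, i.e. -12.75%.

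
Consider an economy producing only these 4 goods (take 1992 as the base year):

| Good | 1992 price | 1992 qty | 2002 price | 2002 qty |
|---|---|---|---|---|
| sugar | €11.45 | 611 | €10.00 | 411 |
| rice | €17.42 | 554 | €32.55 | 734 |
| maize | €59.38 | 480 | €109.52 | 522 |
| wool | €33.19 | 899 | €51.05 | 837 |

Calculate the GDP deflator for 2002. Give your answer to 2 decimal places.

Nominal GDP 2002 = 10.00·411 + 32.55·734 + 109.52·522 + 51.05·837 = 127899.99.
Real GDP 2002 (at 1992 prices) = 11.45·411 + 17.42·734 + 59.38·522 + 33.19·837 = 76268.62.
Deflator = Nominal/Real × 100 = 127899.99/76268.62 × 100 = 167.697.

167.70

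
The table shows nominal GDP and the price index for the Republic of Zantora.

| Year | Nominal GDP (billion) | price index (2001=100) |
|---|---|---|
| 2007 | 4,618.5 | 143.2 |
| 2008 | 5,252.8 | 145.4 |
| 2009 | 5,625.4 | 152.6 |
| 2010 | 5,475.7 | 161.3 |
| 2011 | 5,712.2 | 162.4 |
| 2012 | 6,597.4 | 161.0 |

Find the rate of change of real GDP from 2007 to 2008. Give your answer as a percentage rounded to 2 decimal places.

12.01%

Real GDP 2007 = 4618.5/1.432 = 3225.21.
Real GDP 2008 = 5252.8/1.454 = 3612.65.
Change = 3612.65/3225.21 − 1 = 0.1201.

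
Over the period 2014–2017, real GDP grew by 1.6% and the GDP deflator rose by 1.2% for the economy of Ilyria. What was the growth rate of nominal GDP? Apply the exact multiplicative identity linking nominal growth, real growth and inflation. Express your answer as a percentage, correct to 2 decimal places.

2.82%

(1 + g_nom) = (1 + g_real)(1 + π) = 1.0160 × 1.0120 = 1.02819.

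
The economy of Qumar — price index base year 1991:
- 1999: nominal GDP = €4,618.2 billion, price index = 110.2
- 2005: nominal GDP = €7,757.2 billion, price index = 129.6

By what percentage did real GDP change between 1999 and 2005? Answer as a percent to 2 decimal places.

Deflate each year: 1999 → 4618.2/1.102 = 4190.74; 2005 → 7757.2/1.296 = 5985.49.
So real GDP changed by 5985.49/4190.74 − 1 = 0.4283, i.e. 42.83%.

42.83%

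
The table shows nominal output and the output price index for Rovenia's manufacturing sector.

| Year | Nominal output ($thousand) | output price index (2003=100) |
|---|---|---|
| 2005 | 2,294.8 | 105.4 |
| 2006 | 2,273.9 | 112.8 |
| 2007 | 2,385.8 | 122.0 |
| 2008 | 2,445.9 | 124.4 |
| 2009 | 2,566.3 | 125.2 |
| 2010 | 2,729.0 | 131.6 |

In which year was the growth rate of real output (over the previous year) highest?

2006: real = 2273.9/1.128 = 2015.87; growth vs 2005 (2177.23) = -7.41%.
2007: real = 2385.8/1.220 = 1955.57; growth vs 2006 (2015.87) = -2.99%.
2008: real = 2445.9/1.244 = 1966.16; growth vs 2007 (1955.57) = 0.54%.
2009: real = 2566.3/1.252 = 2049.76; growth vs 2008 (1966.16) = 4.25%.
2010: real = 2729.0/1.316 = 2073.71; growth vs 2009 (2049.76) = 1.17%.

2009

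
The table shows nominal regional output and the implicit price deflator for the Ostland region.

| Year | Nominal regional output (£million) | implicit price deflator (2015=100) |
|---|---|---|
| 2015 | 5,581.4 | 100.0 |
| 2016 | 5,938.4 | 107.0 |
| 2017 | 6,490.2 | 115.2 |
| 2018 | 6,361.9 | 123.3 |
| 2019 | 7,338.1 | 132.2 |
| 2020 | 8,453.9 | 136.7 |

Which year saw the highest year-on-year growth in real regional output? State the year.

2016: real = 5938.4/1.070 = 5549.91; growth vs 2015 (5581.40) = -0.56%.
2017: real = 6490.2/1.152 = 5633.85; growth vs 2016 (5549.91) = 1.51%.
2018: real = 6361.9/1.233 = 5159.69; growth vs 2017 (5633.85) = -8.42%.
2019: real = 7338.1/1.322 = 5550.76; growth vs 2018 (5159.69) = 7.58%.
2020: real = 8453.9/1.367 = 6184.27; growth vs 2019 (5550.76) = 11.41%.

2020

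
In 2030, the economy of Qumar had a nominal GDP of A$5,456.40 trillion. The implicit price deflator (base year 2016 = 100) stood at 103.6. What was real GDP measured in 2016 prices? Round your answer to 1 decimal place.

Real GDP = Nominal / (implicit price deflator/100) = 5456.40 / 1.036 = 5266.80.

A$5,266.8 trillion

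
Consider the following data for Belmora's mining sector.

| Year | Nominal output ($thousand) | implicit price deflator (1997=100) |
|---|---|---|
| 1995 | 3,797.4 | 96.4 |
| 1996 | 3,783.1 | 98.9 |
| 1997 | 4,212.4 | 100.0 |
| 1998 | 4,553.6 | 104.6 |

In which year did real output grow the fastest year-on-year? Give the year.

1997

1996: real = 3783.1/0.989 = 3825.18; growth vs 1995 (3939.21) = -2.89%.
1997: real = 4212.4/1.000 = 4212.40; growth vs 1996 (3825.18) = 10.12%.
1998: real = 4553.6/1.046 = 4353.35; growth vs 1997 (4212.40) = 3.35%.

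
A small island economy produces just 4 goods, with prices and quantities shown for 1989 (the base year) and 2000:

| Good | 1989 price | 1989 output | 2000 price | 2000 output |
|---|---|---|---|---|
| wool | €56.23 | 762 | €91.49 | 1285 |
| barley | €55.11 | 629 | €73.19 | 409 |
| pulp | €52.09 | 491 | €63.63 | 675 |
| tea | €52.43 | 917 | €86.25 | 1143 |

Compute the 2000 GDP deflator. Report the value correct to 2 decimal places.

152.22

Nominal GDP 2000 = 91.49·1285 + 73.19·409 + 63.63·675 + 86.25·1143 = 289033.36.
Real GDP 2000 (at 1989 prices) = 56.23·1285 + 55.11·409 + 52.09·675 + 52.43·1143 = 189883.78.
Deflator = Nominal/Real × 100 = 289033.36/189883.78 × 100 = 152.216.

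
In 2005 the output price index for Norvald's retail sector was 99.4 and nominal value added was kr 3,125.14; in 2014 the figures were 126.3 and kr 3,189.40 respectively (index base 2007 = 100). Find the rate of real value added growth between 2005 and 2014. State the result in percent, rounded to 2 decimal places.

-19.68%

Deflate each year: 2005 → 3125.14/0.994 = 3144.00; 2014 → 3189.40/1.263 = 2525.26.
So real value added changed by 2525.26/3144.00 − 1 = -0.1968, i.e. -19.68%.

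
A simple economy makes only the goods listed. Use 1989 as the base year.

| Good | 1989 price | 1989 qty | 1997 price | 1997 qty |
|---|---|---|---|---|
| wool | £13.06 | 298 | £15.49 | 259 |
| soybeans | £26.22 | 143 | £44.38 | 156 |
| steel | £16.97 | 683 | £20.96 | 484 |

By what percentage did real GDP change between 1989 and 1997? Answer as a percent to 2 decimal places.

-18.44%

Real GDP 1989 = Nominal GDP 1989 = 13.06·298 + 26.22·143 + 16.97·683 = 19231.85.
Real GDP 1997 (at 1989 prices) = 13.06·259 + 26.22·156 + 16.97·484 = 15686.34.
Real growth = 15686.34/19231.85 − 1 = -0.1844.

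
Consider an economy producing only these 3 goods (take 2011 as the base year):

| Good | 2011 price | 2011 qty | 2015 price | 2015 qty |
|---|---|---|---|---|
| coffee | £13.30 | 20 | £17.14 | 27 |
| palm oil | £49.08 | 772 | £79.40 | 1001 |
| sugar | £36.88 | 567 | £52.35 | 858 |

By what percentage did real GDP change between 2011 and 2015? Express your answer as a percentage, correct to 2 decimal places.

37.36%

Real GDP 2011 = Nominal GDP 2011 = 13.30·20 + 49.08·772 + 36.88·567 = 59066.72.
Real GDP 2015 (at 2011 prices) = 13.30·27 + 49.08·1001 + 36.88·858 = 81131.22.
Real growth = 81131.22/59066.72 − 1 = 0.3736.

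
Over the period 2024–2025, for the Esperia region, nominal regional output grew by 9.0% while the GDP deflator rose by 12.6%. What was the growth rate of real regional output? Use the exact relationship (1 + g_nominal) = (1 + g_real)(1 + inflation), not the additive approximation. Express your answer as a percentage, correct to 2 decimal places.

(1 + g_nom) = (1 + g_real)(1 + π), so g_real = 1.0900 / 1.1260 − 1 = -0.03197.

-3.20%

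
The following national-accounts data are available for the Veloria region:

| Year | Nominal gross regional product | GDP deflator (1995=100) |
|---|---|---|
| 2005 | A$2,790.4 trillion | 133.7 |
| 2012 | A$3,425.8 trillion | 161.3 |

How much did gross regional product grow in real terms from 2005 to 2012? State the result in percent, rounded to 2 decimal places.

1.76%

Deflate each year: 2005 → 2790.4/1.337 = 2087.06; 2012 → 3425.8/1.613 = 2123.87.
So real gross regional product changed by 2123.87/2087.06 − 1 = 0.0176, i.e. 1.76%.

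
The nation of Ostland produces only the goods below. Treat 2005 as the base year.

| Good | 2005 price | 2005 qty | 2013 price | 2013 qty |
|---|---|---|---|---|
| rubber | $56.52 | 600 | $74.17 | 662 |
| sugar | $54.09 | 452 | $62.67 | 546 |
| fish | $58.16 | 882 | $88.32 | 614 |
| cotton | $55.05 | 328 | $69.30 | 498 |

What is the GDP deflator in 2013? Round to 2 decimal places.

Nominal GDP 2013 = 74.17·662 + 62.67·546 + 88.32·614 + 69.30·498 = 172058.24.
Real GDP 2013 (at 2005 prices) = 56.52·662 + 54.09·546 + 58.16·614 + 55.05·498 = 130074.52.
Deflator = Nominal/Real × 100 = 172058.24/130074.52 × 100 = 132.277.

132.28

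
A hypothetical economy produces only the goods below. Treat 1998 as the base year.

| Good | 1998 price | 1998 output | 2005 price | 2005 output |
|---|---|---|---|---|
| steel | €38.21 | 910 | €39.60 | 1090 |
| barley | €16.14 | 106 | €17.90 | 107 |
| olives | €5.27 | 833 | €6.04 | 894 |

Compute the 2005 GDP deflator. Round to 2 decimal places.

104.97

Nominal GDP 2005 = 39.60·1090 + 17.90·107 + 6.04·894 = 50479.06.
Real GDP 2005 (at 1998 prices) = 38.21·1090 + 16.14·107 + 5.27·894 = 48087.26.
Deflator = Nominal/Real × 100 = 50479.06/48087.26 × 100 = 104.974.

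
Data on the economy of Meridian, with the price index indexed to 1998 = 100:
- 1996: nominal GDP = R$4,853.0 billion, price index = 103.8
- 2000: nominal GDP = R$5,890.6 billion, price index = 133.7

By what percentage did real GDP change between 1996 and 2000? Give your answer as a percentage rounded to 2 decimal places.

-5.76%

Deflate each year: 1996 → 4853.0/1.038 = 4675.34; 2000 → 5890.6/1.337 = 4405.83.
So real GDP changed by 4405.83/4675.34 − 1 = -0.0576, i.e. -5.76%.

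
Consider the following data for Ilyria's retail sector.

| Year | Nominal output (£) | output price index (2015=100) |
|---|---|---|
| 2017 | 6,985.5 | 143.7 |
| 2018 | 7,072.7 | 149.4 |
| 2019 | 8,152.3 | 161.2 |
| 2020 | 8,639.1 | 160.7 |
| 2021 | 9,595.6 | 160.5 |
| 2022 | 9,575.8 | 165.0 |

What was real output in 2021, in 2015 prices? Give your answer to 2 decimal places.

Real output 2021 = 9595.6 / 1.605 = 5978.57.

£5,978.57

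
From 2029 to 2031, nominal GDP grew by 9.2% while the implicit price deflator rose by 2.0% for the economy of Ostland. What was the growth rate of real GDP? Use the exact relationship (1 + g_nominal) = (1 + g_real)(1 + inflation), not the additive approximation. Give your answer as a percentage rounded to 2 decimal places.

(1 + g_nom) = (1 + g_real)(1 + π), so g_real = 1.0920 / 1.0200 − 1 = 0.07059.

7.06%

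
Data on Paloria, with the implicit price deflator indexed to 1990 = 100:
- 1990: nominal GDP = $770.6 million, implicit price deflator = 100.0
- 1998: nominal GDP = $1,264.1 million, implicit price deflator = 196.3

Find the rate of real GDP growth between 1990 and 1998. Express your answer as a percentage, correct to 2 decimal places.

-16.43%

Deflate each year: 1990 → 770.6/1.000 = 770.60; 1998 → 1264.1/1.963 = 643.96.
So real GDP changed by 643.96/770.60 − 1 = -0.1643, i.e. -16.43%.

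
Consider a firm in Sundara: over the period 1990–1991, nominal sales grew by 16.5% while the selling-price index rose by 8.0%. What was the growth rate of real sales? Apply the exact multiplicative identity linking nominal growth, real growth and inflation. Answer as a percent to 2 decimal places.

(1 + g_nom) = (1 + g_real)(1 + π), so g_real = 1.1650 / 1.0800 − 1 = 0.07870.

7.87%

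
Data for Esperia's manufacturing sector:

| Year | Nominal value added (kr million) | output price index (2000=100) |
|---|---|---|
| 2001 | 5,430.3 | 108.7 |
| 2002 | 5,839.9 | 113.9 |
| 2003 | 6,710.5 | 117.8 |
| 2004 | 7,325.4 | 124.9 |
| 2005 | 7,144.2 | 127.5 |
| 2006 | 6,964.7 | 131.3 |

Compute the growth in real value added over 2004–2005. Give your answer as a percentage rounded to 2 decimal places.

-4.46%

Real value added 2004 = 7325.4/1.249 = 5865.01.
Real value added 2005 = 7144.2/1.275 = 5603.29.
Change = 5603.29/5865.01 − 1 = -0.0446.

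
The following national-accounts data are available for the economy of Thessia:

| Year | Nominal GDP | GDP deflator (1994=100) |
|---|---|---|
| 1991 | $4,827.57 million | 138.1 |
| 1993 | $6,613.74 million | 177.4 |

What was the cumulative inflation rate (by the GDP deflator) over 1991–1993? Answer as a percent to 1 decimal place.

Price-level change = 177.4 / 138.1 − 1 = 0.2846.

28.5%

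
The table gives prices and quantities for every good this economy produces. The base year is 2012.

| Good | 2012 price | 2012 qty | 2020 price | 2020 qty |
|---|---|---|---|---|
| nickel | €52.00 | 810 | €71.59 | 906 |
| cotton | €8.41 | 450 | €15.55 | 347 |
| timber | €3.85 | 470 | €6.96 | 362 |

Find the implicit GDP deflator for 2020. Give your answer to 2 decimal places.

141.52

Nominal GDP 2020 = 71.59·906 + 15.55·347 + 6.96·362 = 72775.91.
Real GDP 2020 (at 2012 prices) = 52.00·906 + 8.41·347 + 3.85·362 = 51423.97.
Deflator = Nominal/Real × 100 = 72775.91/51423.97 × 100 = 141.521.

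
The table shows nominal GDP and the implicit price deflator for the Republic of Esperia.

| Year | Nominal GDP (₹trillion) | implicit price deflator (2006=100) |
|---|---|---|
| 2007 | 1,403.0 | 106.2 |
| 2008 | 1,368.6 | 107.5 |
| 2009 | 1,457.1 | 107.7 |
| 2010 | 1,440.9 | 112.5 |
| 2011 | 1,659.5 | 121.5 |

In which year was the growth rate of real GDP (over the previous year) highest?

2011

2008: real = 1368.6/1.075 = 1273.12; growth vs 2007 (1321.09) = -3.63%.
2009: real = 1457.1/1.077 = 1352.92; growth vs 2008 (1273.12) = 6.27%.
2010: real = 1440.9/1.125 = 1280.80; growth vs 2009 (1352.92) = -5.33%.
2011: real = 1659.5/1.215 = 1365.84; growth vs 2010 (1280.80) = 6.64%.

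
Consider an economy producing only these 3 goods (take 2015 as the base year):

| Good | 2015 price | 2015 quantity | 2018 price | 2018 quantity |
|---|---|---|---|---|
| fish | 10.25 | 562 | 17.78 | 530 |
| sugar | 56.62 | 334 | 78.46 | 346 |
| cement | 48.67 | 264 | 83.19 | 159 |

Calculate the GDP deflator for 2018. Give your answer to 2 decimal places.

152.00

Nominal GDP 2018 = 17.78·530 + 78.46·346 + 83.19·159 = 49797.77.
Real GDP 2018 (at 2015 prices) = 10.25·530 + 56.62·346 + 48.67·159 = 32761.55.
Deflator = Nominal/Real × 100 = 49797.77/32761.55 × 100 = 152.001.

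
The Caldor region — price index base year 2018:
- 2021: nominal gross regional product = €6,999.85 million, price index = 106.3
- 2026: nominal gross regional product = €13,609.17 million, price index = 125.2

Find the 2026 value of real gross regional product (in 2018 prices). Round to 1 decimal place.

€10,869.9 million

Real gross regional product = Nominal / (price index/100) = 13609.17 / 1.252 = 10869.94.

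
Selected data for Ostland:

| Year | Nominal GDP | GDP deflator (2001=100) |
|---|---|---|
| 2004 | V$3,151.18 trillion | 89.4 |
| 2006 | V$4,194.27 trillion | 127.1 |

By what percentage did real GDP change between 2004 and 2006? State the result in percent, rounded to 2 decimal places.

Deflate each year: 2004 → 3151.18/0.894 = 3524.81; 2006 → 4194.27/1.271 = 3299.98.
So real GDP changed by 3299.98/3524.81 − 1 = -0.0638, i.e. -6.38%.

-6.38%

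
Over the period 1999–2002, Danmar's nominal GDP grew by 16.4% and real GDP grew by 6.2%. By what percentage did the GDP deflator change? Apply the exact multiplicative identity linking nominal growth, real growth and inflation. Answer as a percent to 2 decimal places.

(1 + g_nom) = (1 + g_real)(1 + π), so π = 1.1640 / 1.0620 − 1 = 0.09605.

9.60%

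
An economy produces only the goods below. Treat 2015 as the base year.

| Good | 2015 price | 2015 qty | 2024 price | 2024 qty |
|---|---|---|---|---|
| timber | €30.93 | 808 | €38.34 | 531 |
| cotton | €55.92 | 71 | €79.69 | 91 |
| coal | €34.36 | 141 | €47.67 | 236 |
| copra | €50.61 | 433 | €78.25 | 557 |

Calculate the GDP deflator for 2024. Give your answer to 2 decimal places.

Nominal GDP 2024 = 38.34·531 + 79.69·91 + 47.67·236 + 78.25·557 = 82445.70.
Real GDP 2024 (at 2015 prices) = 30.93·531 + 55.92·91 + 34.36·236 + 50.61·557 = 57811.28.
Deflator = Nominal/Real × 100 = 82445.70/57811.28 × 100 = 142.612.

142.61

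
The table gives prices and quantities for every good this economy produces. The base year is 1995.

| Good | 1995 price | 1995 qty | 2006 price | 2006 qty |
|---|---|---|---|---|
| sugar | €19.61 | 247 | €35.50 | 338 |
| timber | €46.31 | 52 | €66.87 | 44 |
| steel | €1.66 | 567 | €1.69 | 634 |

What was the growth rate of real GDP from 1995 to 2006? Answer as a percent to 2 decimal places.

Real GDP 1995 = Nominal GDP 1995 = 19.61·247 + 46.31·52 + 1.66·567 = 8193.01.
Real GDP 2006 (at 1995 prices) = 19.61·338 + 46.31·44 + 1.66·634 = 9718.26.
Real growth = 9718.26/8193.01 − 1 = 0.1862.

18.62%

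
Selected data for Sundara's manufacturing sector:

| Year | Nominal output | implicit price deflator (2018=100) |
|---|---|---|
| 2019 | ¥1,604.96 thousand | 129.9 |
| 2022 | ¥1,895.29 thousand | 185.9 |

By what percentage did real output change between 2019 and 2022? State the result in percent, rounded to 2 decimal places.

-17.48%

Deflate each year: 2019 → 1604.96/1.299 = 1235.54; 2022 → 1895.29/1.859 = 1019.52.
So real output changed by 1019.52/1235.54 − 1 = -0.1748, i.e. -17.48%.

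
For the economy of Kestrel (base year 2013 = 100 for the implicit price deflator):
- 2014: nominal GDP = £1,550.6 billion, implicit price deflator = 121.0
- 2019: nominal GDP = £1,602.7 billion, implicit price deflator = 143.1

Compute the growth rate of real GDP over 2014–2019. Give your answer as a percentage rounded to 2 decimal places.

Real GDP 2014 = 1550.6 / 1.210 = 1281.49.
Real GDP 2019 = 1602.7 / 1.431 = 1119.99.
Real growth = 1119.99 / 1281.49 − 1 = -0.1260.

-12.60%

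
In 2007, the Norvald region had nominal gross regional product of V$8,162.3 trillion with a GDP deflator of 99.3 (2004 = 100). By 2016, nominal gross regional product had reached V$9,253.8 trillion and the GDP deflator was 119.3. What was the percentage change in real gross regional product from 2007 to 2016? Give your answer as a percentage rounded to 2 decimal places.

-5.63%

Real gross regional product 2007 = 8162.3 / 0.993 = 8219.84.
Real gross regional product 2016 = 9253.8 / 1.193 = 7756.75.
Real growth = 7756.75 / 8219.84 − 1 = -0.0563.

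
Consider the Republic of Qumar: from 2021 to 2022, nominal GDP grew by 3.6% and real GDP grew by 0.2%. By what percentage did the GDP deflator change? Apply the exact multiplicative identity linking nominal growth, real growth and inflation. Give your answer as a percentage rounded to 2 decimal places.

3.39%

(1 + g_nom) = (1 + g_real)(1 + π), so π = 1.0360 / 1.0020 − 1 = 0.03393.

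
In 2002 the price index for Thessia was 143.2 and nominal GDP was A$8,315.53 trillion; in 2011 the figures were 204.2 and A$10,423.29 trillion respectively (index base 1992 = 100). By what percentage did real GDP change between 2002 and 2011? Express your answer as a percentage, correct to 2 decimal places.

-12.10%

Deflate each year: 2002 → 8315.53/1.432 = 5806.93; 2011 → 10423.29/2.042 = 5104.45.
So real GDP changed by 5104.45/5806.93 − 1 = -0.1210, i.e. -12.10%.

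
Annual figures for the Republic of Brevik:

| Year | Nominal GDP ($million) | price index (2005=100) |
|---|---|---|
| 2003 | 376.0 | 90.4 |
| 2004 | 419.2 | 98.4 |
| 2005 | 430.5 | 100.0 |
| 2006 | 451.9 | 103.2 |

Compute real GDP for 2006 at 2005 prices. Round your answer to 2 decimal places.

$437.89 million

Real GDP 2006 = 451.9 / 1.032 = 437.89.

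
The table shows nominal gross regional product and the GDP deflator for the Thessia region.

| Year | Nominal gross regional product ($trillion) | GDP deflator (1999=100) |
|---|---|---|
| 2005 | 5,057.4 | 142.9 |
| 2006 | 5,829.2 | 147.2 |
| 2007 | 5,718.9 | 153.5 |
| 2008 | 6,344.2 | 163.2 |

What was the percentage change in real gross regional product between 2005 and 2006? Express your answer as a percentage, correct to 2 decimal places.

Real gross regional product 2005 = 5057.4/1.429 = 3539.12.
Real gross regional product 2006 = 5829.2/1.472 = 3960.05.
Change = 3960.05/3539.12 − 1 = 0.1189.

11.89%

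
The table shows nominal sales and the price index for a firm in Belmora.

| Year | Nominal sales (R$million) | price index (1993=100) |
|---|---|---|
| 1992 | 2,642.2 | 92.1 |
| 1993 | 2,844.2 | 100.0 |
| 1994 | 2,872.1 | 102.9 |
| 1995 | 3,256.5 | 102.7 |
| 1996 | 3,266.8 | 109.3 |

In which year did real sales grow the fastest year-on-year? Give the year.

1995

1993: real = 2844.2/1.000 = 2844.20; growth vs 1992 (2868.84) = -0.86%.
1994: real = 2872.1/1.029 = 2791.16; growth vs 1993 (2844.20) = -1.86%.
1995: real = 3256.5/1.027 = 3170.89; growth vs 1994 (2791.16) = 13.60%.
1996: real = 3266.8/1.093 = 2988.84; growth vs 1995 (3170.89) = -5.74%.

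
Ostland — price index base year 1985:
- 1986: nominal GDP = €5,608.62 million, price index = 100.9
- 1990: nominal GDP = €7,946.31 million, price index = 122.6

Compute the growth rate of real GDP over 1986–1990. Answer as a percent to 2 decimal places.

Real GDP 1986 = 5608.62 / 1.009 = 5558.59.
Real GDP 1990 = 7946.31 / 1.226 = 6481.49.
Real growth = 6481.49 / 5558.59 − 1 = 0.1660.

16.60%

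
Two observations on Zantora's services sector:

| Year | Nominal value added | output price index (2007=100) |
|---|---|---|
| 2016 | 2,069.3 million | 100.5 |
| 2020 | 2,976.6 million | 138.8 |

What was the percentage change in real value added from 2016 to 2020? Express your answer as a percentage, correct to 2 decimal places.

4.15%

Deflate each year: 2016 → 2069.3/1.005 = 2059.00; 2020 → 2976.6/1.388 = 2144.52.
So real value added changed by 2144.52/2059.00 − 1 = 0.0415, i.e. 4.15%.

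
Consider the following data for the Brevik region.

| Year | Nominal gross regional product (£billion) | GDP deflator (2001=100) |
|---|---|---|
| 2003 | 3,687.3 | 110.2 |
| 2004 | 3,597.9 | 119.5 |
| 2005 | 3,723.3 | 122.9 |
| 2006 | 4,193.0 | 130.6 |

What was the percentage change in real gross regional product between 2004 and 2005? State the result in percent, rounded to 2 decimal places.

Real gross regional product 2004 = 3597.9/1.195 = 3010.79.
Real gross regional product 2005 = 3723.3/1.229 = 3029.54.
Change = 3029.54/3010.79 − 1 = 0.0062.

0.62%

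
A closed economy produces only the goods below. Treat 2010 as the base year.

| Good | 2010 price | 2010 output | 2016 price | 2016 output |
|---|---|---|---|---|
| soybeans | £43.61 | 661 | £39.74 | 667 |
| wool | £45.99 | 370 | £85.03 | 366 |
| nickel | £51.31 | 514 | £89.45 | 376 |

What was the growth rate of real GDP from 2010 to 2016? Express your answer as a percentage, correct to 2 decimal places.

Real GDP 2010 = Nominal GDP 2010 = 43.61·661 + 45.99·370 + 51.31·514 = 72215.85.
Real GDP 2016 (at 2010 prices) = 43.61·667 + 45.99·366 + 51.31·376 = 65212.77.
Real growth = 65212.77/72215.85 − 1 = -0.0970.

-9.70%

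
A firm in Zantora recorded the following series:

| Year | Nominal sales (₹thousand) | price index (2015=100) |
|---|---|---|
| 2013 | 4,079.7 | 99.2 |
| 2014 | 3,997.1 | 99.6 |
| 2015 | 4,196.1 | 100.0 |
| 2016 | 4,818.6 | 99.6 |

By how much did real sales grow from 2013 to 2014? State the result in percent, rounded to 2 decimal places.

-2.42%

Real sales 2013 = 4079.7/0.992 = 4112.60.
Real sales 2014 = 3997.1/0.996 = 4013.15.
Change = 4013.15/4112.60 − 1 = -0.0242.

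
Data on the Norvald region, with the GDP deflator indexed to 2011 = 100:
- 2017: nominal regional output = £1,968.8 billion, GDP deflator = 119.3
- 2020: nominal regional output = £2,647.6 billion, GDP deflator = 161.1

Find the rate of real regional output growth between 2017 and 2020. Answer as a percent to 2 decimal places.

Real regional output 2017 = 1968.8 / 1.193 = 1650.29.
Real regional output 2020 = 2647.6 / 1.611 = 1643.45.
Real growth = 1643.45 / 1650.29 − 1 = -0.0041.

-0.41%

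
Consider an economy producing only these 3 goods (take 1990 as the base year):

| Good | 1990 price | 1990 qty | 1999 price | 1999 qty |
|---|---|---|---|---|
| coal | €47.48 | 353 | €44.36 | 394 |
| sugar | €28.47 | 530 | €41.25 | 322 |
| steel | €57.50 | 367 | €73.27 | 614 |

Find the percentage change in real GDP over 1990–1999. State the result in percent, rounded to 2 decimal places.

19.31%

Real GDP 1990 = Nominal GDP 1990 = 47.48·353 + 28.47·530 + 57.50·367 = 52952.04.
Real GDP 1999 (at 1990 prices) = 47.48·394 + 28.47·322 + 57.50·614 = 63179.46.
Real growth = 63179.46/52952.04 − 1 = 0.1931.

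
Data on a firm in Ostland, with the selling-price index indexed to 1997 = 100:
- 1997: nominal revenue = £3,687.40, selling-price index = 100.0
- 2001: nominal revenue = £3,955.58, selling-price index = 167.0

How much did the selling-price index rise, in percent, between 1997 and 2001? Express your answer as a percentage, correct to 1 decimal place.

67.0%

Price-level change = 167.0 / 100.0 − 1 = 0.6700.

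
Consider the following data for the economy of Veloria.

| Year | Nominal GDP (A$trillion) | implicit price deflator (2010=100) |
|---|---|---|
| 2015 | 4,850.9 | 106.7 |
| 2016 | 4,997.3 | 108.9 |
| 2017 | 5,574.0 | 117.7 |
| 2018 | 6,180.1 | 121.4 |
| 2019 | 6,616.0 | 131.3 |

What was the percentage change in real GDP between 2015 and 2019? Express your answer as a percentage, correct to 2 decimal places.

Real GDP 2015 = 4850.9/1.067 = 4546.30.
Real GDP 2019 = 6616.0/1.313 = 5038.84.
Change = 5038.84/4546.30 − 1 = 0.1083.

10.83%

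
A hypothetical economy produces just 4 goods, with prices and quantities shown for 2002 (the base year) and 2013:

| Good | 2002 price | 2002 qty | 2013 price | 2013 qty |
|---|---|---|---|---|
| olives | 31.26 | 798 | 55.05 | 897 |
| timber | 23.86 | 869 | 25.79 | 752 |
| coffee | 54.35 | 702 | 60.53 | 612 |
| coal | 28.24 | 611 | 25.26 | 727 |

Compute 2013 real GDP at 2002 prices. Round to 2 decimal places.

99775.62

Real GDP 2013 = Σ (p_2002 × q_2013) = 31.26·897 + 23.86·752 + 54.35·612 + 28.24·727 = 99775.62.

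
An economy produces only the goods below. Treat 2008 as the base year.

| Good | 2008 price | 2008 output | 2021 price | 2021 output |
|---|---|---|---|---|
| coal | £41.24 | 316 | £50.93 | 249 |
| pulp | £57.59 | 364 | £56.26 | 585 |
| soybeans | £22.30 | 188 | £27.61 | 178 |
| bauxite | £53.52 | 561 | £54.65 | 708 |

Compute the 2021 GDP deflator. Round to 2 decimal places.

Nominal GDP 2021 = 50.93·249 + 56.26·585 + 27.61·178 + 54.65·708 = 89200.45.
Real GDP 2021 (at 2008 prices) = 41.24·249 + 57.59·585 + 22.30·178 + 53.52·708 = 85820.47.
Deflator = Nominal/Real × 100 = 89200.45/85820.47 × 100 = 103.938.

103.94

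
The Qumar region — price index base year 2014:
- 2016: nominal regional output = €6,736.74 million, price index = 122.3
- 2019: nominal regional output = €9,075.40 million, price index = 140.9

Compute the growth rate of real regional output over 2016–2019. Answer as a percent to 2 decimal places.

Deflate each year: 2016 → 6736.74/1.223 = 5508.37; 2019 → 9075.40/1.409 = 6441.02.
So real regional output changed by 6441.02/5508.37 − 1 = 0.1693, i.e. 16.93%.

16.93%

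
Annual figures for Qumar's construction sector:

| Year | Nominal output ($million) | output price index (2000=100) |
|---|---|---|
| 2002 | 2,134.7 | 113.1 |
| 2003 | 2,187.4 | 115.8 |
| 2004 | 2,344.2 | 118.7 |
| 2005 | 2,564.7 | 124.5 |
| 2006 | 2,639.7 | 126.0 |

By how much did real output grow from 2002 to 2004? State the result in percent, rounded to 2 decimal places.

Real output 2002 = 2134.7/1.131 = 1887.44.
Real output 2004 = 2344.2/1.187 = 1974.89.
Change = 1974.89/1887.44 − 1 = 0.0463.

4.63%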